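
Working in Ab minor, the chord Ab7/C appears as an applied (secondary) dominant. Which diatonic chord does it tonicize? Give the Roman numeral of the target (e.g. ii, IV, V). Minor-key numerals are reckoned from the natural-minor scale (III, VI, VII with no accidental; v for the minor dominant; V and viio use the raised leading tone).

iv

The chord is a dominant seventh chord on Ab.
A dominant resolves down a perfect fifth: Ab → Db. In Ab minor, Db is scale degree 4, i.e. iv.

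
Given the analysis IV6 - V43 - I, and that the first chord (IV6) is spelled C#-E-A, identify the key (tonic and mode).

IV6 is given as C#-E-A — a major triad with root A.
If A is scale degree 4 and the mode makes that degree carry a major triad, the tonic is E and the mode is major.

E major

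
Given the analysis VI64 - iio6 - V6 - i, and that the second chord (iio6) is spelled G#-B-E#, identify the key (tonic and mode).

The chord E#dim/G# is a diminished triad rooted on E#; its label is iio6.
Counting down one scale step from E# places the tonic on D#; a diminished triad on degree 2 is diatonic only in minor.

D# minor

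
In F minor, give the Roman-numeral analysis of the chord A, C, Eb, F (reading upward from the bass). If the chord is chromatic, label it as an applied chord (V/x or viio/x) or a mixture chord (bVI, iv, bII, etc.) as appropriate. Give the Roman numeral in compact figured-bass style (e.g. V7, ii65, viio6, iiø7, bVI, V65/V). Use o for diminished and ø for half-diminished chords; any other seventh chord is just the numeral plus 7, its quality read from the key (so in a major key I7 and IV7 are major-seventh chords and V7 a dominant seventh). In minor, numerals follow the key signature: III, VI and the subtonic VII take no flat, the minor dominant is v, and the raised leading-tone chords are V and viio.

Stacked in thirds the chord is F-A-C-Eb: a dominant seventh chord on F.
F is not a diatonic chord root with this quality in F minor, but it lies a perfect fifth above Bb (iv), so the chord functions as an applied dominant of iv.
With A in the bass the chord is in first inversion, so the figured bass is 65.

V65/iv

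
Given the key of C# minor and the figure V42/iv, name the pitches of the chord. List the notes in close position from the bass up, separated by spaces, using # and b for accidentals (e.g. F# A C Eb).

B C# E# G#

The slash means an applied dominant: we want the dominant of iv. In C# minor, iv is F# minor, and its dominant is built on C#.
Building a dominant seventh chord on C# gives C#-E#-G#-B.
The figured bass 42 indicates third inversion, placing the seventh (B) in the bass: B-C#-E#-G#.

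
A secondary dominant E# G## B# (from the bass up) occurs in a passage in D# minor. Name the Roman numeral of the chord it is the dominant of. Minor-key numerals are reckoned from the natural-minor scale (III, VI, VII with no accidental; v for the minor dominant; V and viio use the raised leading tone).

V

The chord is a major triad on E#.
A dominant resolves down a perfect fifth: E# → A#. In D# minor, A# is scale degree 5, i.e. V.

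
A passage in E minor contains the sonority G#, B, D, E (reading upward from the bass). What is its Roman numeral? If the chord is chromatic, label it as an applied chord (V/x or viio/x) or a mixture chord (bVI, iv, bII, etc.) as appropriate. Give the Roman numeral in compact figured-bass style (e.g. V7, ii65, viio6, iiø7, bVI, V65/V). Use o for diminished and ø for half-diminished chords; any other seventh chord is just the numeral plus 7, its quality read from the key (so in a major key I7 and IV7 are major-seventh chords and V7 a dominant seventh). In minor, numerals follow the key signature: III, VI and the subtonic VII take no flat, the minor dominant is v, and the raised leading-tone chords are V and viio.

Stacked in thirds the chord is E-G#-B-D: a dominant seventh chord on E.
E is not a diatonic chord root with this quality in E minor, but it lies a perfect fifth above A (iv), so the chord functions as an applied dominant of iv.
With G# in the bass the chord is in first inversion, so the figured bass is 65.

V65/iv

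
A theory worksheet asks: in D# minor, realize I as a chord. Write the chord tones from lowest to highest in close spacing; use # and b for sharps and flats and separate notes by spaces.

Scale degree 1 in D# minor is D#; here the chord built on it is altered to a major triad. I is the major tonic (Picardy third), borrowed from the parallel major.
So the chord is D#-F##-A#, a major triad.

D# F## A#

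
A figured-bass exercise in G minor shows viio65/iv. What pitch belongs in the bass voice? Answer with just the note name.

The applied chord viio65/iv is rooted on B: B-D-F-Ab.
The figure 65 means first inversion — the third is in the bass.

D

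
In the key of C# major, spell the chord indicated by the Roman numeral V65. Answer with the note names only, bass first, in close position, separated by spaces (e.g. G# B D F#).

The numeral's case and figure indicate a dominant seventh chord. In C# major its root, the dominant, is G#.
That chord is spelled G#-B#-D#-F#.
With the 65 figure the chord is in first inversion; from the bass B# upward in close position it reads B#-D#-F#-G#.

B# D# F# G#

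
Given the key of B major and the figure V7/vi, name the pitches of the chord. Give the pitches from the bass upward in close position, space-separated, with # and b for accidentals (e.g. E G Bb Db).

The slash means an applied dominant: we want the dominant of vi. In B major, vi is G# minor, and its dominant is built on D#.
Building a dominant seventh chord on D# gives D#-F##-A#-C#.

D# F## A# C#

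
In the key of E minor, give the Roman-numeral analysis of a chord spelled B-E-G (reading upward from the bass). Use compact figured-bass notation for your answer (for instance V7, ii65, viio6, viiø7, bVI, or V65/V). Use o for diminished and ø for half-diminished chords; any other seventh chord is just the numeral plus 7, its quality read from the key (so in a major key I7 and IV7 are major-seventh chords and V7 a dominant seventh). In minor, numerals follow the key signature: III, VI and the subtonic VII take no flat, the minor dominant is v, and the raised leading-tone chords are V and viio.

i64

The pitches E-G-B form a minor triad rooted on E.
E is scale degree 1 in E minor, and a minor triad on that degree is written i.
With B in the bass the chord is in second inversion, so the figured bass is 64.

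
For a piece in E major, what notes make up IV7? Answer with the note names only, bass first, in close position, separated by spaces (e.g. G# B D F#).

The numeral's case and figure indicate a major seventh chord. In E major its root, the fourth degree, is A.
That chord is spelled A-C#-E-G#.

A C# E G#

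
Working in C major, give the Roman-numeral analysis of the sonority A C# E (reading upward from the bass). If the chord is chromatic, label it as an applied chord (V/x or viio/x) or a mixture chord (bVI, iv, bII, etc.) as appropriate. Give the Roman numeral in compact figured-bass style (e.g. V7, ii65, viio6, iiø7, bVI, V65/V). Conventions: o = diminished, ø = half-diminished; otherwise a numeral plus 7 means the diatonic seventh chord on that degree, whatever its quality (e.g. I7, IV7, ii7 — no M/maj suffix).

V/ii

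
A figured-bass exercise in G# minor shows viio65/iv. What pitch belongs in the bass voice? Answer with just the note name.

D#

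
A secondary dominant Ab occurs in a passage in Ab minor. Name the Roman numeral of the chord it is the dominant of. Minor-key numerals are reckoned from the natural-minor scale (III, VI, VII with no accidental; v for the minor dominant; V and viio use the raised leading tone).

iv

The chord is a major triad on Ab.
A dominant resolves down a perfect fifth: Ab → Db. In Ab minor, Db is scale degree 4, i.e. iv.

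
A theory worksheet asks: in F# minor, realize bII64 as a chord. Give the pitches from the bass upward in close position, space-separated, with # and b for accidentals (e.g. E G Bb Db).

D G B

bII64 is the Neapolitan chord — a major triad on the lowered second degree. In F# minor that root is G.
So the chord is G-B-D, a major triad.
With the 64 figure the chord is in second inversion; from the bass D upward in close position it reads D-G-B.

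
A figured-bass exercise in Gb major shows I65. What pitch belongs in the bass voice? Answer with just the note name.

Bb

I in Gb major has root Gb; the chord is Gb-Bb-Db-F.
The figure 65 means first inversion — the third is in the bass.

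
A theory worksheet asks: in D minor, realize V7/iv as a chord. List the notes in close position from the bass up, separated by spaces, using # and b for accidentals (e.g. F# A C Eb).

V7/iv is a secondary dominant — the dominant seventh of iv. iv in D minor is G, so the applied chord's root is D, a perfect fifth above.
Building a dominant seventh chord on D gives D-F#-A-C.

D F# A C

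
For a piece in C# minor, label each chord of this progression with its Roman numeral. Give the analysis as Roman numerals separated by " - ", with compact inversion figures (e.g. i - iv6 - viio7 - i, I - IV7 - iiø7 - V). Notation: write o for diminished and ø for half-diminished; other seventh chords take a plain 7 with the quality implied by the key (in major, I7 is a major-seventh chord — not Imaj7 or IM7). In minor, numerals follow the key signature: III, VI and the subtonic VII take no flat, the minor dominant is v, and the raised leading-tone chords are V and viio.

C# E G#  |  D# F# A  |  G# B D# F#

C#-E-G# has root C#, degree 1 in C# minor, so i.
D#-F#-A: diminished triad on D# = scale degree 2 → iio.
G#-B-D#-F#: root G# is the dominant; minor seventh chord there is v7.

i - iio - v7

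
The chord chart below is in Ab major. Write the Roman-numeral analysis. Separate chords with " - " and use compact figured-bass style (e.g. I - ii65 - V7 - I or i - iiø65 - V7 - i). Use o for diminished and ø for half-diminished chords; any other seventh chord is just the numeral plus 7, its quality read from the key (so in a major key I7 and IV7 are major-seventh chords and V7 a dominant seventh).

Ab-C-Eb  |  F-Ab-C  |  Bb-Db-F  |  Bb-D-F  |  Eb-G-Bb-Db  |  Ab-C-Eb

I - vi - ii - V/V - V7 - I

Ab-C-Eb has root Ab, degree 1 in Ab major, so I.
F-Ab-C: root F is the submediant; minor triad there is vi.
Bb-Db-F: root Bb is the supertonic; minor triad there is ii.
Bb-D-F is the secondary dominant of V (major triad on Bb): V/V.
Eb-G-Bb-Db: root Eb is the dominant; dominant seventh chord there is V7.
Ab-C-Eb: major triad on Ab = scale degree 1 → I.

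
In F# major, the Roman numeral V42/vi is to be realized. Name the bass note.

G#

The applied chord V42/vi is rooted on A#: A#-C##-E#-G#.
The figure 42 means third inversion — the seventh is in the bass.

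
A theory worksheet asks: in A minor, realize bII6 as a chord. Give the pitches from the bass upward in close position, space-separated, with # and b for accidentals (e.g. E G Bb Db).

D F Bb

bII6 is the Neapolitan sixth — a major triad on the lowered second degree, here in its customary first inversion. In A minor that root is Bb.
So the chord is Bb-D-F, a major triad.
The figured bass 6 indicates first inversion, placing the third (D) in the bass: D-F-Bb.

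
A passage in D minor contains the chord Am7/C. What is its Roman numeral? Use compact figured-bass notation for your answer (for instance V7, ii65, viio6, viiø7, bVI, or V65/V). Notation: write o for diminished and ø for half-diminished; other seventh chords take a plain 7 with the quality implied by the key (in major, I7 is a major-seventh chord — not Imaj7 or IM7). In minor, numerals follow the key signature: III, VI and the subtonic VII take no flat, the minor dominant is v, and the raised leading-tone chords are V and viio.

v65

The pitches A-C-E-G form a minor seventh chord rooted on A.
A is scale degree 5 in D minor, and a minor seventh chord on that degree is written v7.
With C in the bass the chord is in first inversion, so the figured bass is 65.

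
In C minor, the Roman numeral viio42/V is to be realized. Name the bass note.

Eb

The applied chord viio42/V is rooted on F#: F#-A-C-Eb.
The figure 42 means third inversion — the seventh is in the bass.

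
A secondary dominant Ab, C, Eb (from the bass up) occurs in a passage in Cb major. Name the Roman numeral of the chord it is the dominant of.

The chord is a major triad on Ab.
A dominant resolves down a perfect fifth: Ab → Db. In Cb major, Db is scale degree 2, i.e. ii.

ii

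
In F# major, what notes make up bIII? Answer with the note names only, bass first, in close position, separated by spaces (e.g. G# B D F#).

A C# E

bIII is a major triad on the lowered third degree, borrowed from the parallel minor. In F# major that root is A.
So the chord is A-C#-E, a major triad.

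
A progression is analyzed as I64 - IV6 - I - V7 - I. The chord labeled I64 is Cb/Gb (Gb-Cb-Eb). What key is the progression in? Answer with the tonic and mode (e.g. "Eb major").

The anchor chord is a major triad on Cb, labeled I64.
If Cb is scale degree 1 and the mode makes that degree carry a major triad, the tonic is Cb and the mode is major.

Cb major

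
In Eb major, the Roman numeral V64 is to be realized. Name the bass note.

F

V in Eb major has root Bb; the chord is Bb-D-F.
The figure 64 means second inversion — the fifth is in the bass.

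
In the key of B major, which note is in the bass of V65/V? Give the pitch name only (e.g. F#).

E#

The applied chord V65/V is rooted on C#: C#-E#-G#-B.
The figure 65 means first inversion — the third is in the bass.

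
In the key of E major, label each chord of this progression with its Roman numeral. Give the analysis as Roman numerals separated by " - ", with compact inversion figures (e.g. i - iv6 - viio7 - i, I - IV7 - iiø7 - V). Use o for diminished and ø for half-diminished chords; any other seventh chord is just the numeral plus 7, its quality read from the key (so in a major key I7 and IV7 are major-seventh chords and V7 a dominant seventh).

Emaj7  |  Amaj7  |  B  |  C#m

I7 - IV7 - V - vi

Emaj7: major seventh chord on E = scale degree 1 → I7.
Amaj7 has root A, degree 4 in E major, so IV7.
B: major triad on B = scale degree 5 → V.
C#m has root C#, degree 6 in E major, so vi.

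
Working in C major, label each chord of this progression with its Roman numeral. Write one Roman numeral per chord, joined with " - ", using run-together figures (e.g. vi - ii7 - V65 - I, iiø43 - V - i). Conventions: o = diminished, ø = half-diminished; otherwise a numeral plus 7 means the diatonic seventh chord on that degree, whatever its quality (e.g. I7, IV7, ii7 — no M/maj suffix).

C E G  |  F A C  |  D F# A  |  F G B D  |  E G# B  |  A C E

I - IV - V/V - V42 - V/vi - vi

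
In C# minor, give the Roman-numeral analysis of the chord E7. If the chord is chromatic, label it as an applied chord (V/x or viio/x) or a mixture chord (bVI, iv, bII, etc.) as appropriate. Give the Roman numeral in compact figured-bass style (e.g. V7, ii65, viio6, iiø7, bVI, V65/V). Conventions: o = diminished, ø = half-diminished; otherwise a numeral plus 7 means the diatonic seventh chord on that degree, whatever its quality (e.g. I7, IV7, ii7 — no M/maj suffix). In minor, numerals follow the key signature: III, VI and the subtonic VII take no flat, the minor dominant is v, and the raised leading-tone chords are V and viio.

V7/VI

The pitches E-G#-B-D form a dominant seventh chord rooted on E.
E is not a diatonic chord root with this quality in C# minor, but it lies a perfect fifth above A (VI), so the chord functions as an applied dominant of VI.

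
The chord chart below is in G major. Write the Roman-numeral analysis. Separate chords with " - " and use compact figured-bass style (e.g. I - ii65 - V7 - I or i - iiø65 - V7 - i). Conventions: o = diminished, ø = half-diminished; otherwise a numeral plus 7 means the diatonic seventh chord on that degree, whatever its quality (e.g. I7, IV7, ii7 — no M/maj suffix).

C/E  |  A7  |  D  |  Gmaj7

C/E has root C, degree 4 in G major, so IV6.
A7: a dominant seventh chord on A, the applied dominant of V → V7/V.
D: major triad on D = scale degree 5 → V.
Gmaj7: root G is the tonic; major seventh chord there is I7.

IV6 - V7/V - V - I7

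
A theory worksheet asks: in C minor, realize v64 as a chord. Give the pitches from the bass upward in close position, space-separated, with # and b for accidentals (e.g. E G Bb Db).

The numeral's case and figure indicate a minor triad. In C minor its root, scale degree 5, is G.
That chord is spelled G-Bb-D.
The figured bass 64 indicates second inversion, placing the fifth (D) in the bass: D-G-Bb.

D G Bb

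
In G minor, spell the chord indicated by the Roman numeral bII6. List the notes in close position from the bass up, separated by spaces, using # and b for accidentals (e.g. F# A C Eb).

bII6 is the Neapolitan sixth — a major triad on the lowered second degree, here in its customary first inversion. In G minor that root is Ab.
So the chord is Ab-C-Eb, a major triad.
With the 6 figure the chord is in first inversion; from the bass C upward in close position it reads C-Eb-Ab.

C Eb Ab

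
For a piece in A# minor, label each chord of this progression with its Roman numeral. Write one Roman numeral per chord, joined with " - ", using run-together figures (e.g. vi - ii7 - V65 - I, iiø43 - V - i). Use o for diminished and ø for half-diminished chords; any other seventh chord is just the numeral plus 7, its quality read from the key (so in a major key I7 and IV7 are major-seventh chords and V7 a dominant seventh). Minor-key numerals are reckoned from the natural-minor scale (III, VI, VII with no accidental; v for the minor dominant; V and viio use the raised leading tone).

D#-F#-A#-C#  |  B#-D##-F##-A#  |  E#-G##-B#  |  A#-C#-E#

iv7 - V7/V - V - i

D#-F#-A#-C#: root D# is the subdominant; minor seventh chord there is iv7.
B#-D##-F##-A# is the secondary dominant of V (dominant seventh chord on B#): V7/V.
E#-G##-B#: major triad on E# = scale degree 5 → V.
A#-C#-E#: minor triad on A# = scale degree 1 → i.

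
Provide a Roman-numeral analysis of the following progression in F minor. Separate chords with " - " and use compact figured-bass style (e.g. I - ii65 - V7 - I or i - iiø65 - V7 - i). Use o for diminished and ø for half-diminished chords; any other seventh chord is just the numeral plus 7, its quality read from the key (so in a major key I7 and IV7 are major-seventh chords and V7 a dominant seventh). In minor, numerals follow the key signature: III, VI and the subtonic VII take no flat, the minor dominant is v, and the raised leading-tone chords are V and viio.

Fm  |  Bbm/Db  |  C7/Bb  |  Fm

i - iv6 - V42 - i

Fm: root F is the tonic; minor triad there is i.
Bbm/Db: minor triad on Bb = scale degree 4 → iv6.
C7/Bb: root C is the dominant; dominant seventh chord there is V42.
Fm: minor triad on F = scale degree 1 → i.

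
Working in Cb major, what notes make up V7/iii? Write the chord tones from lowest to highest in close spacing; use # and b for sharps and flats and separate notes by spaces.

The slash means an applied dominant: we want the dominant of iii. In Cb major, iii is Eb minor, and its dominant is built on Bb.
Building a dominant seventh chord on Bb gives Bb-D-F-Ab.

Bb D F Ab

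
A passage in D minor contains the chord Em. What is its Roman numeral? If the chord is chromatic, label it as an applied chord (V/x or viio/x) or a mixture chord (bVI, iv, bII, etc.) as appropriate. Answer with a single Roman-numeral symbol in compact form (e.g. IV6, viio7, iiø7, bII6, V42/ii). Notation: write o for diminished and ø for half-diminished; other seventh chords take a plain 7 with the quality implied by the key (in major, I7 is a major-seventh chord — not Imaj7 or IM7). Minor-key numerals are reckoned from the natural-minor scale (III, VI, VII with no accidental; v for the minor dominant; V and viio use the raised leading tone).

ii

Stacked in thirds the chord is E-G-B: a minor triad on E.
E is the second degree of D minor. This is the minor supertonic, borrowed from the parallel major (the Dorian ii).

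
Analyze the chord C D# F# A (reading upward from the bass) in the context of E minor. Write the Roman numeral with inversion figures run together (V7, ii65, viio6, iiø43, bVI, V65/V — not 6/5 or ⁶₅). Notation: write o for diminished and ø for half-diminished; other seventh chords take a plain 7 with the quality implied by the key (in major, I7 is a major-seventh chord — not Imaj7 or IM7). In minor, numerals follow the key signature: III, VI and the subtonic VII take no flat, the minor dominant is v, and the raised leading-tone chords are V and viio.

Stacked in thirds the chord is D#-F#-A-C: a fully diminished seventh chord on D#.
In E minor, D# is the leading tone; the diatonic fully diminished seventh chord there is viio7.
With C in the bass the chord is in third inversion, so the figured bass is 42.

viio42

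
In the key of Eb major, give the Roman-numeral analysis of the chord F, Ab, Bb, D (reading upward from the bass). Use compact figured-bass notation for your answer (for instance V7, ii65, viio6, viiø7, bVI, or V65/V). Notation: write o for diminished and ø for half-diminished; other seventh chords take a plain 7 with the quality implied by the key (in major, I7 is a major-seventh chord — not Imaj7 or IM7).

V43

Stacked in thirds the chord is Bb-D-F-Ab: a dominant seventh chord on Bb.
Bb is scale degree 5 in Eb major, and a dominant seventh chord on that degree is written V7.
With F in the bass the chord is in second inversion, so the figured bass is 43.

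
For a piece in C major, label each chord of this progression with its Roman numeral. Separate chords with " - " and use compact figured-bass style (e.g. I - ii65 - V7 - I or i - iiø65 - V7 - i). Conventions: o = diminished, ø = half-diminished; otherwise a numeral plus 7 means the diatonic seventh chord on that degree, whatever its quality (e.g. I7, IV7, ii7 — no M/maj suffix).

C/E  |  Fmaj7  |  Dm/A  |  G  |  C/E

I6 - IV7 - ii64 - V - I6

C/E: major triad on C = scale degree 1 → I6.
Fmaj7: major seventh chord on F = scale degree 4 → IV7.
Dm/A has root D, degree 2 in C major, so ii64.
G: major triad on G = scale degree 5 → V.
C/E: root C is the tonic; major triad there is I6.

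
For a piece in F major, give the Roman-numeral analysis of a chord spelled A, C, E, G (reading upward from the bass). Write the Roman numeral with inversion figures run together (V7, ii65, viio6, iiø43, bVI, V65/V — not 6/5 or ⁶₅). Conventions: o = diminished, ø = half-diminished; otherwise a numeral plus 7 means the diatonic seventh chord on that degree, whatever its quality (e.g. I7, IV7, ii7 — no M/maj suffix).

The pitches A-C-E-G form a minor seventh chord rooted on A.
In F major, A is the mediant; the diatonic minor seventh chord there is iii7.

iii7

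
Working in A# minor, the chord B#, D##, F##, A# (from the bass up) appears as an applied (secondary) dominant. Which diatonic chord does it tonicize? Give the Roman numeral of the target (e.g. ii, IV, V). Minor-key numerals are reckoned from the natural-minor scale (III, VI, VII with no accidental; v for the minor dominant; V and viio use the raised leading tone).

The chord is a dominant seventh chord on B#.
A dominant resolves down a perfect fifth: B# → E#. In A# minor, E# is scale degree 5, i.e. V.

V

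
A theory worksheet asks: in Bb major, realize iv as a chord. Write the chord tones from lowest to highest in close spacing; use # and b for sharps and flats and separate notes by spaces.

Eb Gb Bb

iv is the minor subdominant, borrowed from the parallel minor. In Bb major that root is Eb.
So the chord is Eb-Gb-Bb, a minor triad.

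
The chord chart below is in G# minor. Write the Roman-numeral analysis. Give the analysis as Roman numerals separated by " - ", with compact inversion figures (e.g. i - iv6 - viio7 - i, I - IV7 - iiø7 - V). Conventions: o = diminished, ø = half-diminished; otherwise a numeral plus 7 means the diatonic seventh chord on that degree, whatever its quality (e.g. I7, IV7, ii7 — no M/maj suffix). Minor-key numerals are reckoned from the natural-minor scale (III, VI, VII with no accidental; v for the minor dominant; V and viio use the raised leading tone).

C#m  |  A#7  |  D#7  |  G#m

C#m: root C# is the subdominant; minor triad there is iv.
A#7 is the secondary dominant of V (dominant seventh chord on A#): V7/V.
D#7: dominant seventh chord on D# = scale degree 5 → V7.
G#m: root G# is the tonic; minor triad there is i.

iv - V7/V - V7 - i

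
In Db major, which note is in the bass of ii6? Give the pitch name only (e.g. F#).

ii in Db major has root Eb; the chord is Eb-Gb-Bb.
The figure 6 means first inversion — the third is in the bass.

Gb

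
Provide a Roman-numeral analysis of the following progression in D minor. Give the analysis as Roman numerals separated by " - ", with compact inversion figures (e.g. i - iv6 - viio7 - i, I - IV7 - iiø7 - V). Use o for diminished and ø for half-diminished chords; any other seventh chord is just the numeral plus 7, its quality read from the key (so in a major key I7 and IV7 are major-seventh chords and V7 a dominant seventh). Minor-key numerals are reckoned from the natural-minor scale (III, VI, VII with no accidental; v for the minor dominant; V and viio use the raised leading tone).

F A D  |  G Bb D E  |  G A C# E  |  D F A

i6 - iiø65 - V42 - i

F-A-D: root D is the tonic; minor triad there is i6.
G-Bb-D-E has root E, degree 2 in D minor, so iiø65.
G-A-C#-E has root A, degree 5 in D minor, so V42.
D-F-A: minor triad on D = scale degree 1 → i.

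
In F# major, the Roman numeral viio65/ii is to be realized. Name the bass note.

A#

The applied chord viio65/ii is rooted on F##: F##-A#-C#-E.
The figure 65 means first inversion — the third is in the bass.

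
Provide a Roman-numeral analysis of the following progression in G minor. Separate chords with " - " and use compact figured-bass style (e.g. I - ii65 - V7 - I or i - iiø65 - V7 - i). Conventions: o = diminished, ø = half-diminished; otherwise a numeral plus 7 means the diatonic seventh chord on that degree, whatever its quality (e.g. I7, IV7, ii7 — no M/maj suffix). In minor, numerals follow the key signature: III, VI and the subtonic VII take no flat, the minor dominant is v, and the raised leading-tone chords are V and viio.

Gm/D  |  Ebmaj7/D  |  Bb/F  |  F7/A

i64 - VI42 - III64 - VII65

Gm/D: root G is the tonic; minor triad there is i64.
Ebmaj7/D: major seventh chord on Eb = scale degree 6 → VI42.
Bb/F: root Bb is the mediant; major triad there is III64.
F7/A: root F is the subtonic; dominant seventh chord there is VII65.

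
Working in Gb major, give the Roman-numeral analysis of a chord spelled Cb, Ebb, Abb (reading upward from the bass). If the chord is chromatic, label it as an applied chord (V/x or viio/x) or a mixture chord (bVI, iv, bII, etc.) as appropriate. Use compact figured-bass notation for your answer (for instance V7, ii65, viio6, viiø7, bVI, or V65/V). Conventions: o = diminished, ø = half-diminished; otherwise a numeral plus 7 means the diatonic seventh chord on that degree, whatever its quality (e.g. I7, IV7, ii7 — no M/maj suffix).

bII6

The pitches Abb-Cb-Ebb form a major triad rooted on Abb.
Abb is the lowered second degree of Gb major (diatonic 2 would be Ab). This is the Neapolitan sixth — a major triad on the lowered second degree, here in its customary first inversion.
With Cb in the bass the chord is in first inversion, so the figured bass is 6.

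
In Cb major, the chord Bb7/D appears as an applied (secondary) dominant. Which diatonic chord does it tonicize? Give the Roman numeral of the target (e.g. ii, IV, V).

The chord is a dominant seventh chord on Bb.
A dominant resolves down a perfect fifth: Bb → Eb. In Cb major, Eb is scale degree 3, i.e. iii.

iii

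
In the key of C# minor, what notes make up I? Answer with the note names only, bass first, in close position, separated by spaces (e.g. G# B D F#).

Scale degree 1 in C# minor is C#; here the chord built on it is altered to a major triad. I is the major tonic (Picardy third), borrowed from the parallel major.
So the chord is C#-E#-G#.

C# E# G#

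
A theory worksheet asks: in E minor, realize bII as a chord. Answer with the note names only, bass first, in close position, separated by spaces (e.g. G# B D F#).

Scale degree 2 in E minor is F#; lowering it a half step gives F. bII is the Neapolitan chord — a major triad on the lowered second degree.
So the chord is F-A-C.

F A C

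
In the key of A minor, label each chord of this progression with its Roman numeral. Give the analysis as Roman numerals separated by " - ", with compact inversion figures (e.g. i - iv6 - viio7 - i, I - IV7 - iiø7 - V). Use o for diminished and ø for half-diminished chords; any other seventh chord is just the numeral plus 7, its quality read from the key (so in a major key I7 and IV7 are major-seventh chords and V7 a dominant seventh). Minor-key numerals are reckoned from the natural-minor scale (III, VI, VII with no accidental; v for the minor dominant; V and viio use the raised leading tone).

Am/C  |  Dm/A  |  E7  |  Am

i6 - iv64 - V7 - i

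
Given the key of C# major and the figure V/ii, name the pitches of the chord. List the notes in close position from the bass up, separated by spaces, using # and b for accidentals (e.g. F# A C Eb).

A# C## E#

The slash means an applied dominant: we want the dominant of ii. In C# major, ii is D# minor, and its dominant is built on A#.
Building a major triad on A# gives A#-C##-E#.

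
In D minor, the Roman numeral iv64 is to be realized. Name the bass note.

D

iv in D minor has root G; the chord is G-Bb-D.
The figure 64 means second inversion — the fifth is in the bass.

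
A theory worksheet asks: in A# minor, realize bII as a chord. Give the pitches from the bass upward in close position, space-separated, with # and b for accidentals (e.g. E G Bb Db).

Scale degree 2 in A# minor is B#; lowering it a half step gives B. bII is the Neapolitan chord — a major triad on the lowered second degree.
So the chord is B-D#-F#, a major triad.

B D# F#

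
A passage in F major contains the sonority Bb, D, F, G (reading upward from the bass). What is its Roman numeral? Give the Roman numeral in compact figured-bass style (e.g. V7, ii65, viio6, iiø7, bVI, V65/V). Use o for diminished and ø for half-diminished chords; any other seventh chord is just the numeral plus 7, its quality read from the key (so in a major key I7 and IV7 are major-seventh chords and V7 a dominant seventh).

ii65

The pitches G-Bb-D-F form a minor seventh chord rooted on G.
In F major, G is the supertonic; the diatonic minor seventh chord there is ii7.
With Bb in the bass the chord is in first inversion, so the figured bass is 65.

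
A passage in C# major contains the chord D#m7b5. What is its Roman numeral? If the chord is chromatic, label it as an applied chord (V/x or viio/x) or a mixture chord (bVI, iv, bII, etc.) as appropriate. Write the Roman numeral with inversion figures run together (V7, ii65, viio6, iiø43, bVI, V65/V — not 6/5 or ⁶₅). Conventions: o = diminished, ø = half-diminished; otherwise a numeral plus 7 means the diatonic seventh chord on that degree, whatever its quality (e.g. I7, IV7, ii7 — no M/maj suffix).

The pitches D#-F#-A-C# form a half-diminished seventh chord rooted on D#.
D# is the second degree of C# major. This is the half-diminished supertonic seventh, borrowed from the parallel minor.

iiø7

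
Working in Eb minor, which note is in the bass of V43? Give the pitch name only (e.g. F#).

F

V in Eb minor has root Bb; the chord is Bb-D-F-Ab.
The figure 43 means second inversion — the fifth is in the bass.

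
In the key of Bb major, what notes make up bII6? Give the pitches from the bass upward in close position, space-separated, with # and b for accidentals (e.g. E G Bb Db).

bII6 is the Neapolitan sixth — a major triad on the lowered second degree, here in its customary first inversion. In Bb major that root is Cb.
So the chord is Cb-Eb-Gb, a major triad.
The figured bass 6 indicates first inversion, placing the third (Eb) in the bass: Eb-Gb-Cb.

Eb Gb Cb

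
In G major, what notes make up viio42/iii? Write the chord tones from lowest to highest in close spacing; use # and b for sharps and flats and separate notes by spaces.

G A# C# E

viio42/iii is a secondary leading-tone chord. The target iii is B in G major; the applied chord is rooted a semitone below, on A#.
Building a fully diminished seventh chord on A# gives A#-C#-E-G.
The figured bass 42 indicates third inversion, placing the seventh (G) in the bass: G-A#-C#-E.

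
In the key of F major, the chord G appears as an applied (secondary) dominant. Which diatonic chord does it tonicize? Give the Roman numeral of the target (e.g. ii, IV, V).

V

The chord is a major triad on G.
A dominant resolves down a perfect fifth: G → C. In F major, C is scale degree 5, i.e. V.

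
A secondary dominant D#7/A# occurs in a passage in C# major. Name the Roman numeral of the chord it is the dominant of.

V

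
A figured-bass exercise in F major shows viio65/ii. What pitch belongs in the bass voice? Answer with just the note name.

A

The applied chord viio65/ii is rooted on F#: F#-A-C-Eb.
The figure 65 means first inversion — the third is in the bass.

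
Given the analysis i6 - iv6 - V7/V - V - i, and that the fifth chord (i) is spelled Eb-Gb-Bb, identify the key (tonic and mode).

Eb minor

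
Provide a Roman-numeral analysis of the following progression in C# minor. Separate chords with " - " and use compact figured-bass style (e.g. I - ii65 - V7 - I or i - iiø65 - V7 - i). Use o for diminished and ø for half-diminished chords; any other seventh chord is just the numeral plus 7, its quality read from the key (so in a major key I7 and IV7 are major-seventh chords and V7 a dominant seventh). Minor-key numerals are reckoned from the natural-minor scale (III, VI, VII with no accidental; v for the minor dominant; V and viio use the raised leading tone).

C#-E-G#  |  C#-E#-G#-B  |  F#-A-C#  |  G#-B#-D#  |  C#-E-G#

i - V7/iv - iv - V - i

C#-E-G#: root C# is the tonic; minor triad there is i.
C#-E#-G#-B: chromatic; C# is V of iv, so V7/iv.
F#-A-C#: root F# is the subdominant; minor triad there is iv.
G#-B#-D#: root G# is the dominant; major triad there is V.
C#-E-G#: minor triad on C# = scale degree 1 → i.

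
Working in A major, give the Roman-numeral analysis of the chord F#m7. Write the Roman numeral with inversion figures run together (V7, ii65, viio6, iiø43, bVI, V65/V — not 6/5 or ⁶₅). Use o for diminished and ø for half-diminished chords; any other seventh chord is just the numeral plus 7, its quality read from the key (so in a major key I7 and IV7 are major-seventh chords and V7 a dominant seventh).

vi7

The pitches F#-A-C#-E form a minor seventh chord rooted on F#.
F# is scale degree 6 in A major, and a minor seventh chord on that degree is written vi7.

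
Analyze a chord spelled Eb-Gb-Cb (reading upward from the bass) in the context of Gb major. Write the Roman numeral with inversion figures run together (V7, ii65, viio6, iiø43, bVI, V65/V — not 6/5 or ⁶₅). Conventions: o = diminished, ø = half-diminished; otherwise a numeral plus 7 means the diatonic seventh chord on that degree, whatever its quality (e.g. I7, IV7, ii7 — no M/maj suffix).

The pitches Cb-Eb-Gb form a major triad rooted on Cb.
In Gb major, Cb is the subdominant; the diatonic major triad there is IV.
With Eb in the bass the chord is in first inversion, so the figured bass is 6.

IV6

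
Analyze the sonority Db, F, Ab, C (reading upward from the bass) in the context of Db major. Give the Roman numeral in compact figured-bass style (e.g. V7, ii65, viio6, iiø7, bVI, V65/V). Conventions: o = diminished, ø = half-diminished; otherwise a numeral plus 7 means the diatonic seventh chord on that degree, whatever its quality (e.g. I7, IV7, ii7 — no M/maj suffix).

Stacked in thirds the chord is Db-F-Ab-C: a major seventh chord on Db.
Db is scale degree 1 in Db major, and a major seventh chord on that degree is written I7.

I7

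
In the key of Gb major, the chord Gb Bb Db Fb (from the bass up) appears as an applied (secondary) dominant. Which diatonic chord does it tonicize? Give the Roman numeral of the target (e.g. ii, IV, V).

IV

The chord is a dominant seventh chord on Gb.
A dominant resolves down a perfect fifth: Gb → Cb. In Gb major, Cb is scale degree 4, i.e. IV.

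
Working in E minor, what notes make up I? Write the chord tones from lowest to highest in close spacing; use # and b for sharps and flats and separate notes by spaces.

E G# B

Scale degree 1 in E minor is E; here the chord built on it is altered to a major triad. I is the major tonic (Picardy third), borrowed from the parallel major.
So the chord is E-G#-B, a major triad.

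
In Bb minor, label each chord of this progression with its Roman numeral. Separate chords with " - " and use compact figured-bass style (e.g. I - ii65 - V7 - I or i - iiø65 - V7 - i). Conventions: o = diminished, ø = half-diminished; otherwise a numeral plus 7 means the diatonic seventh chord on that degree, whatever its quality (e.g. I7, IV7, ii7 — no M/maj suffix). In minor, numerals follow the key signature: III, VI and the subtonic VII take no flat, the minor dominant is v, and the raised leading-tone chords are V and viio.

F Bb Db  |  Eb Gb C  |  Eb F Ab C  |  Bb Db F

i64 - iio6 - v42 - i

F-Bb-Db has root Bb, degree 1 in Bb minor, so i64.
Eb-Gb-C: diminished triad on C = scale degree 2 → iio6.
Eb-F-Ab-C: root F is the dominant; minor seventh chord there is v42.
Bb-Db-F has root Bb, degree 1 in Bb minor, so i.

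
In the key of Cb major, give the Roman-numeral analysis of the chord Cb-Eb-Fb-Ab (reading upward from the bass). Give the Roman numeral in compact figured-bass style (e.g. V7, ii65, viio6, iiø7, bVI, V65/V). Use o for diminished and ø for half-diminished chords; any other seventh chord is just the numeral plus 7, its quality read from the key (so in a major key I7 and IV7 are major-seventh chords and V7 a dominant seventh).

IV43

The pitches Fb-Ab-Cb-Eb form a major seventh chord rooted on Fb.
Fb is scale degree 4 in Cb major, and a major seventh chord on that degree is written IV7.
With Cb in the bass the chord is in second inversion, so the figured bass is 43.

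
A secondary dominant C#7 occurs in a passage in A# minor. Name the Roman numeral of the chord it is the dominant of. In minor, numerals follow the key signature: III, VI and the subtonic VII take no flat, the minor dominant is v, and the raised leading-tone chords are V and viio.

The chord is a dominant seventh chord on C#.
A dominant resolves down a perfect fifth: C# → F#. In A# minor, F# is scale degree 6, i.e. VI.

VI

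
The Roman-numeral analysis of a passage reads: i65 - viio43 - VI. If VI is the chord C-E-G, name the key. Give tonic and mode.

E minor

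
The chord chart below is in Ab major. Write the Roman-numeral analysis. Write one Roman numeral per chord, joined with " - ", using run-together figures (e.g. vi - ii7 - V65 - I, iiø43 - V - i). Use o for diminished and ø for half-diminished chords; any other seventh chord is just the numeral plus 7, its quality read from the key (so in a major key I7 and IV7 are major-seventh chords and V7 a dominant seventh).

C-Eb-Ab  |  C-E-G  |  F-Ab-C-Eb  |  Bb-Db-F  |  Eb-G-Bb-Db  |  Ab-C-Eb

C-Eb-Ab has root Ab, degree 1 in Ab major, so I6.
C-E-G: a major triad on C, the applied dominant of vi → V/vi.
F-Ab-C-Eb: minor seventh chord on F = scale degree 6 → vi7.
Bb-Db-F: minor triad on Bb = scale degree 2 → ii.
Eb-G-Bb-Db: dominant seventh chord on Eb = scale degree 5 → V7.
Ab-C-Eb: major triad on Ab = scale degree 1 → I.

I6 - V/vi - vi7 - ii - V7 - I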